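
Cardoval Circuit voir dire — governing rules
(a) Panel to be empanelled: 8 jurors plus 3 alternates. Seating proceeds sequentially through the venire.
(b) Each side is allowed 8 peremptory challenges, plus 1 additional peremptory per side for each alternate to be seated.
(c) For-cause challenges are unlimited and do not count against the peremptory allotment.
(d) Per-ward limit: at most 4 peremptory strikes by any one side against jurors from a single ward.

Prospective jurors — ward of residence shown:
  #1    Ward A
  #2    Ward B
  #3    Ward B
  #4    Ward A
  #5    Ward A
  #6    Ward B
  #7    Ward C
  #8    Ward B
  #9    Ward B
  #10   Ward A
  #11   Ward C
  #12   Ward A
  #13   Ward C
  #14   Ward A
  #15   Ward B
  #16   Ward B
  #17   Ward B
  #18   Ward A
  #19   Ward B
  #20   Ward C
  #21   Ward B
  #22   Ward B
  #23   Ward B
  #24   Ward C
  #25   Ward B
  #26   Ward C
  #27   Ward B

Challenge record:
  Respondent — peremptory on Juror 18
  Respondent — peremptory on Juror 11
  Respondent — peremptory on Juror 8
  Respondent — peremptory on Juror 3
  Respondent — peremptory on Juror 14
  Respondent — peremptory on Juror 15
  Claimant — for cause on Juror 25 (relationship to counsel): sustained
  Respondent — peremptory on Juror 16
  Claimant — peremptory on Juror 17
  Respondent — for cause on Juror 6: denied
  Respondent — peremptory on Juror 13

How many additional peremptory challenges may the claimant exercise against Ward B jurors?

3

Claimant peremptories so far: #17 — 1 of 11 used, 10 left overall.
Against Ward B: #17 — 1 used; per-ward cap 4 leaves 3.
Binding limit: min(10, 3) = 3.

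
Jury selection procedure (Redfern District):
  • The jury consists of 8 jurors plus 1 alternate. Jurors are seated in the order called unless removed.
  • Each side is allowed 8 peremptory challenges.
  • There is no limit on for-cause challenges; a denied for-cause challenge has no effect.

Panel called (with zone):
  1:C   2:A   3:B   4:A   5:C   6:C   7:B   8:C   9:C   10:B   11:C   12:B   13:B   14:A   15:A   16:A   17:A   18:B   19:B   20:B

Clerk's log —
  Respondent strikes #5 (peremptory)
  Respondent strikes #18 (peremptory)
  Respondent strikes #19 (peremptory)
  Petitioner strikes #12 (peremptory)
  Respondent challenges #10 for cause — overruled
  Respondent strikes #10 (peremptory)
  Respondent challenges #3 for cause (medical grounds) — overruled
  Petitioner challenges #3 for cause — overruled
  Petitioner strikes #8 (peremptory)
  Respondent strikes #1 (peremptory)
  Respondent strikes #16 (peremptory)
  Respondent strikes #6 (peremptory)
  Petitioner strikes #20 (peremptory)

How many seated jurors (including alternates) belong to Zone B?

Removed: #1, #5, #6, #8, #10, #12, #16, #18, #19, #20.
Seated (9 incl. alternates): #2, #3, #4, #7, #9, #11, #13, #14, #15.
Of those, in Zone B: #3, #7, #13 → 3.

3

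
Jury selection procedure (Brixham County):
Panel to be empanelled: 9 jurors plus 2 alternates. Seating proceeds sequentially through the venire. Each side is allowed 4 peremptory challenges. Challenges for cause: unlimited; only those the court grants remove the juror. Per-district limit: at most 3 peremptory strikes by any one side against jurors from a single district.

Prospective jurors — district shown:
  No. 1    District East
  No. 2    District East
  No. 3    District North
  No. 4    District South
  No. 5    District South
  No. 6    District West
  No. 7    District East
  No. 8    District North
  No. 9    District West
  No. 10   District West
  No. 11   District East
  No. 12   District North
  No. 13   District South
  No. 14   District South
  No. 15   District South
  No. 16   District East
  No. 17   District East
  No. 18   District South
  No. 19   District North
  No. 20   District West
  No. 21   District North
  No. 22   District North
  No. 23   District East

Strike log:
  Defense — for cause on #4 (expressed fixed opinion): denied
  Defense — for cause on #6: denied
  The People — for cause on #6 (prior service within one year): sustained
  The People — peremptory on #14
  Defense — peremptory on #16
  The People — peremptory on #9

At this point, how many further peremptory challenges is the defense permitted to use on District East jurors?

2

Defense peremptories so far: #16 — 1 of 4 used, 3 left overall.
Against District East: #16 — 1 used; per-district cap 3 leaves 2.
Binding limit: min(3, 2) = 2.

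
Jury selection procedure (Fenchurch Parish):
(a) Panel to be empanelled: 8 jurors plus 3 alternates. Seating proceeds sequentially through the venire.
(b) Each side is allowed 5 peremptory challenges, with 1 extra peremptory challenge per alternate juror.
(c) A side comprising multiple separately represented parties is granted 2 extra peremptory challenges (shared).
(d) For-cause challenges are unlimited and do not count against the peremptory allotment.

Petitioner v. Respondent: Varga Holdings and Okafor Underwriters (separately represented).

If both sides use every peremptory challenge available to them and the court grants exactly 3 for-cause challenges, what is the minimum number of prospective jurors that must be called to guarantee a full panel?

32

Seats to fill: 8 + 3 alternates = 11.
Peremptories — Petitioner: 5 + 1×3 = 8; Respondent: 5 + 1×3 + 2 = 10; total 18.
For-cause removals: 3.
Minimum venire: 11 + 18 + 3 = 32.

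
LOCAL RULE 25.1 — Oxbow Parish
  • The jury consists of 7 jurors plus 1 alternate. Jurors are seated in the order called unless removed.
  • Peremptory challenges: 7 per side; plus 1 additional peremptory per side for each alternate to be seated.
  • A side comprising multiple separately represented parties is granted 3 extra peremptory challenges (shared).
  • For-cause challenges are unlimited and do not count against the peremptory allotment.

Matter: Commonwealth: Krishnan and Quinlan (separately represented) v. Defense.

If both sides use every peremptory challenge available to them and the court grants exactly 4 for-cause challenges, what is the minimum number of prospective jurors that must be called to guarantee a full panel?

Seats to fill: 7 + 1 alternates = 8.
Peremptories — Commonwealth: 7 + 1×1 + 3 = 11; Defense: 7 + 1×1 = 8; total 19.
For-cause removals: 4.
Minimum venire: 8 + 19 + 4 = 31.

31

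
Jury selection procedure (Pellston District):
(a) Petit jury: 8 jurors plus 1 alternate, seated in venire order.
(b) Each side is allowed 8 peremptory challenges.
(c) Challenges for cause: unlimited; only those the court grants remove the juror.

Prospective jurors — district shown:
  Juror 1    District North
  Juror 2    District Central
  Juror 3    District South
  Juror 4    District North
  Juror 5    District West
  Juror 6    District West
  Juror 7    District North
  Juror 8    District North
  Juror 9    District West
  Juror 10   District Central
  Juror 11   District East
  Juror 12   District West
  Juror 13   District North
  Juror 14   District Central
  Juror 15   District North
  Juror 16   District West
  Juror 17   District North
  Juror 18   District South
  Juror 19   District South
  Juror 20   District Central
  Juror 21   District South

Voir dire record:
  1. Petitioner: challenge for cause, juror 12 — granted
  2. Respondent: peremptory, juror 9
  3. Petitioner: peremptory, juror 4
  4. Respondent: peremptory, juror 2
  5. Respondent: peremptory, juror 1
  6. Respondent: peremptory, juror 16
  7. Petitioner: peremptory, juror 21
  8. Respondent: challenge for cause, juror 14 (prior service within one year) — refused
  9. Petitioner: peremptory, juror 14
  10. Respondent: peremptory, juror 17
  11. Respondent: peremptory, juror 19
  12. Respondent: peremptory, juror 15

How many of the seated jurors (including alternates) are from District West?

2

Removed: #1, #2, #4, #9, #12, #14, #15, #16, #17, #19, #21.
Seated (9 incl. alternates): #3, #5, #6, #7, #8, #10, #11, #13, #18.
Of those, in District West: #5, #6 → 2.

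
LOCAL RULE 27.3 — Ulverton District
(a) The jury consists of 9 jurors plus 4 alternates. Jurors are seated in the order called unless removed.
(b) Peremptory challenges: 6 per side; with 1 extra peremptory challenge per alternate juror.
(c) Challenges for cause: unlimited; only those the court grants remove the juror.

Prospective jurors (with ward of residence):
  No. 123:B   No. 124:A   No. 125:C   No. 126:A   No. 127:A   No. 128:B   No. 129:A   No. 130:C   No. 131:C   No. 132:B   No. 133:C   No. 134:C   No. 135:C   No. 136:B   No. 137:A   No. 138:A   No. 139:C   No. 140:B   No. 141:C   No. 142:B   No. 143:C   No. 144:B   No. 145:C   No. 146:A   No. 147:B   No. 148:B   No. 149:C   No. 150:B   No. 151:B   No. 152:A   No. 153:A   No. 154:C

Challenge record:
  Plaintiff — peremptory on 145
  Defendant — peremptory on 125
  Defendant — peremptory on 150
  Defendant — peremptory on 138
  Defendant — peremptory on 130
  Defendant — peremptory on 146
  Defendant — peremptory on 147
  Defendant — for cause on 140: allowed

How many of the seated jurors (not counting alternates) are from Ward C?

2

Removed: #125, #130, #138, #140, #145, #146, #147, #150.
Seated jurors 1–9: #123, #124, #126, #127, #128, #129, #131, #132, #133 (alternates #134, #135, #136, #137 not counted).
Of those, in Ward C: #131, #133 → 2.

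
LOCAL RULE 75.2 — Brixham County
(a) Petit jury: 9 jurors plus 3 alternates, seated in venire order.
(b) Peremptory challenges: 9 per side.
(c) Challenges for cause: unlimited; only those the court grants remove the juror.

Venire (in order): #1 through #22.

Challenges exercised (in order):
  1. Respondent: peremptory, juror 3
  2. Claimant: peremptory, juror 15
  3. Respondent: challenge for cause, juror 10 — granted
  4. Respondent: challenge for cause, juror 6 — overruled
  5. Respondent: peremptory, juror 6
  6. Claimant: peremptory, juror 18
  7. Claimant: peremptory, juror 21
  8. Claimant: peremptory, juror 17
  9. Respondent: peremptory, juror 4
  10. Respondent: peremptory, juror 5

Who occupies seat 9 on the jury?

Removed: #3, #4, #5, #6, #10, #15, #17, #18, #21.
Seating in order: seats 1–9 → #1, #2, #7, #8, #9, #11, #12, #13, #14; alternates → #16, #19, #20.
So seat 9 is #14.

14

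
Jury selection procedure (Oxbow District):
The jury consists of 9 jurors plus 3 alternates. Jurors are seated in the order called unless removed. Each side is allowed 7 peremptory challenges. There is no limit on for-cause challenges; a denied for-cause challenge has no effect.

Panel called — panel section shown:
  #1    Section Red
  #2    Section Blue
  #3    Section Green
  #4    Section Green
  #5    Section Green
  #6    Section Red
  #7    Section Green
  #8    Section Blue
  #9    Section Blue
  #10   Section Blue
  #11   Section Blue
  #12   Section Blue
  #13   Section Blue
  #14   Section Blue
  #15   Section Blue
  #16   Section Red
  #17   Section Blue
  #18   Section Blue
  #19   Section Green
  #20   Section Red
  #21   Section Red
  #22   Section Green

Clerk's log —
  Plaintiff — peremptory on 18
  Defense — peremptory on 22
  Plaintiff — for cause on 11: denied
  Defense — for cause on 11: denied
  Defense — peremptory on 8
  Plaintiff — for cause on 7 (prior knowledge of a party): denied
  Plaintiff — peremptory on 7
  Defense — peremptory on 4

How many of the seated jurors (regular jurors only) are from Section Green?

2

Removed: #4, #7, #8, #18, #22.
Seated jurors 1–9: #1, #2, #3, #5, #6, #9, #10, #11, #12 (alternates #13, #14, #15 not counted).
Of those, in Section Green: #3, #5 → 2.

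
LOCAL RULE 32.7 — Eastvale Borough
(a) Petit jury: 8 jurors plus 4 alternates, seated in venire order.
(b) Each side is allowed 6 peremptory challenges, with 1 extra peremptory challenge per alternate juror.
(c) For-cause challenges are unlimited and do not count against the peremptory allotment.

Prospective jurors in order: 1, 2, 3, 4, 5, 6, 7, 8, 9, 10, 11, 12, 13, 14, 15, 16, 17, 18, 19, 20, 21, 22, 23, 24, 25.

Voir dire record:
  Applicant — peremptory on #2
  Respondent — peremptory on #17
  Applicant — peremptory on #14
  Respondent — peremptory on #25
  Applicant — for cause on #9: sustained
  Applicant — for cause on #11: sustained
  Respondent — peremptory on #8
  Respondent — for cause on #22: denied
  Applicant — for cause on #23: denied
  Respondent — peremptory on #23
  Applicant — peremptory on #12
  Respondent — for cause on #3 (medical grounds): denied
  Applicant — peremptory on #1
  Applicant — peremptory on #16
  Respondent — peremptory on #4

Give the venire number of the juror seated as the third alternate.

Removed: #1, #2, #4, #8, #9, #11, #12, #14, #16, #17, #23, #25. (#3, #22 stay — for-cause denied.)
Seating in order: seats 1–8 → #3, #5, #6, #7, #10, #13, #15, #18; alternates → #19, #20, #21, #22.
So alternate 3 is #21.

21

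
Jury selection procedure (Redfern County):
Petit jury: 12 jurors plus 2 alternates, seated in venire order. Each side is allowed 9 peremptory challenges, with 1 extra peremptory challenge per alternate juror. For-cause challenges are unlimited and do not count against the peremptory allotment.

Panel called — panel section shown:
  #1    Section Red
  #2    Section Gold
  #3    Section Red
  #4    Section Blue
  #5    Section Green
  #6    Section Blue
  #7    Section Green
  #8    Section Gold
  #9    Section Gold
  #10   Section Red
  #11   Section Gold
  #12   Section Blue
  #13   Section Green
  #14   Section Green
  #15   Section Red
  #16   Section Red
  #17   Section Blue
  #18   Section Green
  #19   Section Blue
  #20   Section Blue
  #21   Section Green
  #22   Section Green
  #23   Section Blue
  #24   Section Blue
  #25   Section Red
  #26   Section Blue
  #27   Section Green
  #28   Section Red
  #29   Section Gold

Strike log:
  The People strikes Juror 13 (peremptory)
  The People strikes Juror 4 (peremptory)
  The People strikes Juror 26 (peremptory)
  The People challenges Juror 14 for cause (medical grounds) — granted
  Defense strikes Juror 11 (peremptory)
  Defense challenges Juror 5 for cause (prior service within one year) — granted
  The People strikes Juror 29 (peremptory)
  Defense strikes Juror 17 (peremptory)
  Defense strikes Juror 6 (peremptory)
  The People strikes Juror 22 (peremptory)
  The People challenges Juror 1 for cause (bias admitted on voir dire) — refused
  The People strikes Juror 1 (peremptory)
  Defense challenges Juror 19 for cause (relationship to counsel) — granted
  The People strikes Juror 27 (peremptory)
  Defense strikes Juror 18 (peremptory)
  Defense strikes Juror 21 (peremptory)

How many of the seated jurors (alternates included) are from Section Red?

Removed: #1, #4, #5, #6, #11, #13, #14, #17, #18, #19, #21, #22, #26, #27, #29.
Seated (14 incl. alternates): #2, #3, #7, #8, #9, #10, #12, #15, #16, #20, #23, #24, #25, #28.
Of those, in Section Red: #3, #10, #15, #16, #25, #28 → 6.

6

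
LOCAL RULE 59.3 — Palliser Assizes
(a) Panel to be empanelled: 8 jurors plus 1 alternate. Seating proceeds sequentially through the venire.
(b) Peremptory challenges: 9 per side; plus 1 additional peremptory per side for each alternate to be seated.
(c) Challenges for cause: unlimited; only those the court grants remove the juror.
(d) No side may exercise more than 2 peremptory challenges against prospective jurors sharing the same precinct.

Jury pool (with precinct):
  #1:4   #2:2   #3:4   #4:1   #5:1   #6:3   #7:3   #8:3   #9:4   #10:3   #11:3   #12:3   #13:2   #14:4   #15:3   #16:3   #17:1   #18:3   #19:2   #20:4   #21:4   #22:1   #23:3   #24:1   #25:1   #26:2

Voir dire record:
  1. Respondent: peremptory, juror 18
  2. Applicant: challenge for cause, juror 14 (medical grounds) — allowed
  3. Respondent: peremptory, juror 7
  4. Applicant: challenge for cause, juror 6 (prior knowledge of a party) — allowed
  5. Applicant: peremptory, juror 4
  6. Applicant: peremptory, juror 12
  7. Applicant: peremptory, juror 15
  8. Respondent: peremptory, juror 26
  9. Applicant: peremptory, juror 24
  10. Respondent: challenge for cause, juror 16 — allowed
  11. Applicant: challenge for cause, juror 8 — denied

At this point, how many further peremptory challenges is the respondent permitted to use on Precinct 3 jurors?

Respondent peremptories so far: #18, #7, #26 — 3 of 10 used, 7 left overall.
Against Precinct 3: #18, #7 — 2 used; per-precinct cap 2 leaves 0.
Binding limit: min(7, 0) = 0.

0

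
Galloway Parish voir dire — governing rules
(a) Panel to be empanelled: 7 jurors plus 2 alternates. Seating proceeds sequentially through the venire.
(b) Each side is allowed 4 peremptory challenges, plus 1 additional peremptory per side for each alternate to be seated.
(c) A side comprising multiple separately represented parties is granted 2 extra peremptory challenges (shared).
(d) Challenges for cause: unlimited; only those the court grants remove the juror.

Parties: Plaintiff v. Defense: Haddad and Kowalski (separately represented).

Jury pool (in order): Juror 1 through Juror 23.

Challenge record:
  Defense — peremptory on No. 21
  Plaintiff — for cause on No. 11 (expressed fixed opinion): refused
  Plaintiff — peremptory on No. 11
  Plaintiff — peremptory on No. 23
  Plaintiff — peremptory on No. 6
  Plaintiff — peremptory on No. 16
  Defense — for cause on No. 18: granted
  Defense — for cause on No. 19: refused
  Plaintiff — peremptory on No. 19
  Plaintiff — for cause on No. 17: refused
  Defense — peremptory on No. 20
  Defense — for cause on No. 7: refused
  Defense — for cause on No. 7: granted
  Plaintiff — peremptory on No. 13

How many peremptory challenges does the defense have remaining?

6

Defense allotment: 4 base + 1 × 2 alternates + 2 multi-party = 8.
Defense peremptories used: #21, #20 — 2 (for-cause on #18, #19, #7, #7 don't count).
Remaining: 8 − 2 = 6.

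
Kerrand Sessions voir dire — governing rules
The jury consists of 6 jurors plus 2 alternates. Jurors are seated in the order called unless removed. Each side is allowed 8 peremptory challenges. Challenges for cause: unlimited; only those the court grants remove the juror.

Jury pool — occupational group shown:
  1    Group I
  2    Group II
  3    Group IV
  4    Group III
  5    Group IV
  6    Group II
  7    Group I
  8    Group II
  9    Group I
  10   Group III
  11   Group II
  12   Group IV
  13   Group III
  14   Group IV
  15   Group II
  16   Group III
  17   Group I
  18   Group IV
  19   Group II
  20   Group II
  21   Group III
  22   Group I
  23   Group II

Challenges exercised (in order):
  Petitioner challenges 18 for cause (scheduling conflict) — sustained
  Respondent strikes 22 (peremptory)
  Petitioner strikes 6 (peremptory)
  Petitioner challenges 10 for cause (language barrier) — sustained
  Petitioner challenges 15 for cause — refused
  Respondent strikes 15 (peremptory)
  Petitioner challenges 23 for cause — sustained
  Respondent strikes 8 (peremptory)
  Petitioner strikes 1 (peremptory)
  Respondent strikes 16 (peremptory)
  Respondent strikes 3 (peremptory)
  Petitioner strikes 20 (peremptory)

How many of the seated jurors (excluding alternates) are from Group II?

2

Removed: #1, #3, #6, #8, #10, #15, #16, #18, #20, #22, #23.
Seated jurors 1–6: #2, #4, #5, #7, #9, #11 (alternates #12, #13 not counted).
Of those, in Group II: #2, #11 → 2.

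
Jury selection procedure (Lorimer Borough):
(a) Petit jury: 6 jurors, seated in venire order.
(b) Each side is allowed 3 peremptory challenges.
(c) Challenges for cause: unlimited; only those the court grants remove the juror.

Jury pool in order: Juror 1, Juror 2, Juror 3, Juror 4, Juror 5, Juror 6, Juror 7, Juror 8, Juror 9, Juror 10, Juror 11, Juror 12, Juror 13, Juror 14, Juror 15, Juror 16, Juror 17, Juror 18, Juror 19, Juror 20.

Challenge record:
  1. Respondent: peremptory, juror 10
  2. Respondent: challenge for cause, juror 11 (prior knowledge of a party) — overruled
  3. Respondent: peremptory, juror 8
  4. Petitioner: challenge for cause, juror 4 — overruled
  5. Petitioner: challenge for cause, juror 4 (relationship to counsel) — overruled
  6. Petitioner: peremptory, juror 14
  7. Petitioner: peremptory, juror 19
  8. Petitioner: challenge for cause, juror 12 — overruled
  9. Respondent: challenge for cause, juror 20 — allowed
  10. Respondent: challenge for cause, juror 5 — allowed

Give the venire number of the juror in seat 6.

7

Removed: #5, #8, #10, #14, #19, #20. (#4, #11, #12 stay — for-cause denied.)
Filling seats in venire order through position 6: #1, #2, #3, #4, #6, #7.
So seat 6 is #7.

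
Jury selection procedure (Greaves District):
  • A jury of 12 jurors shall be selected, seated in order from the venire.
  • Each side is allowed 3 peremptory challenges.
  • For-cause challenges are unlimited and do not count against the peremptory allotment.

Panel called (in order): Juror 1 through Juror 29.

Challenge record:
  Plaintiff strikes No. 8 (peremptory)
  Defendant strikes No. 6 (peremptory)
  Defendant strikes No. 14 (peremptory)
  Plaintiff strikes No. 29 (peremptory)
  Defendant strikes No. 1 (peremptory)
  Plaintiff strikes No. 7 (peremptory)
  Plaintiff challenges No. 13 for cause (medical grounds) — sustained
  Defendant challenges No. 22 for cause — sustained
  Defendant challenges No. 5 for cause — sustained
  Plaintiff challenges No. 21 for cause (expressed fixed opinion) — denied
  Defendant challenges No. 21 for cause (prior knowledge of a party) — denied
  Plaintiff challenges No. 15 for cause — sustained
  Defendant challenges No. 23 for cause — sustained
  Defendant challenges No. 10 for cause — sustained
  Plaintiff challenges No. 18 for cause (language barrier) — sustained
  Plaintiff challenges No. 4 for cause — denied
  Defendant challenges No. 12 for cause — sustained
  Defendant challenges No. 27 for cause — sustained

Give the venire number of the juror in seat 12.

Removed: #1, #5, #6, #7, #8, #10, #12, #13, #14, #15, #18, #22, #23, #27, #29. (#4, #21 stay — for-cause denied.)
Seating in order: seats 1–12 → #2, #3, #4, #9, #11, #16, #17, #19, #20, #21, #24, #25.
So seat 12 is #25.

25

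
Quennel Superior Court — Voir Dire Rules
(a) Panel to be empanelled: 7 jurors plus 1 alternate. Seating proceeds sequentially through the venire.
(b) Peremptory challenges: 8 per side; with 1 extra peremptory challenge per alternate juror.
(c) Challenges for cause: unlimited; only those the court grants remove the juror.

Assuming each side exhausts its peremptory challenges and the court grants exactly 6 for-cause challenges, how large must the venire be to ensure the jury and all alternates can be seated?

Seats to fill: 7 + 1 alternates = 8.
Peremptories: 8 + 1×1 = 9 per side × 2 sides = 18.
For-cause removals: 6.
Minimum venire: 8 + 18 + 6 = 32.

32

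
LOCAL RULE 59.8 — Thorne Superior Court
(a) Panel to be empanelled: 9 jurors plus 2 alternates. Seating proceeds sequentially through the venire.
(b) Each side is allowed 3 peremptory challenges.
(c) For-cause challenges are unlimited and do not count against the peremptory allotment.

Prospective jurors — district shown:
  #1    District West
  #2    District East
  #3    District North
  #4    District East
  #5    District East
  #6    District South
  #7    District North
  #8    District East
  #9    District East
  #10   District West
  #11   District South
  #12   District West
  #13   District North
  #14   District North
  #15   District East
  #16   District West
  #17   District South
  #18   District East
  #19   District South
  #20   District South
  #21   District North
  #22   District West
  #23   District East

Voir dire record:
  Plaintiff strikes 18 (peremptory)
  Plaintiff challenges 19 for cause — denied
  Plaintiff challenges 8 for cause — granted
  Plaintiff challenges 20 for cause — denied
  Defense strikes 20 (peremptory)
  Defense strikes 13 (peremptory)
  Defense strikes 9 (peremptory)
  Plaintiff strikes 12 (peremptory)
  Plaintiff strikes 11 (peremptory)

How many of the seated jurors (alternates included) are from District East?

4

Removed: #8, #9, #11, #12, #13, #18, #20.
Seated (11 incl. alternates): #1, #2, #3, #4, #5, #6, #7, #10, #14, #15, #16.
Of those, in District East: #2, #4, #5, #15 → 4.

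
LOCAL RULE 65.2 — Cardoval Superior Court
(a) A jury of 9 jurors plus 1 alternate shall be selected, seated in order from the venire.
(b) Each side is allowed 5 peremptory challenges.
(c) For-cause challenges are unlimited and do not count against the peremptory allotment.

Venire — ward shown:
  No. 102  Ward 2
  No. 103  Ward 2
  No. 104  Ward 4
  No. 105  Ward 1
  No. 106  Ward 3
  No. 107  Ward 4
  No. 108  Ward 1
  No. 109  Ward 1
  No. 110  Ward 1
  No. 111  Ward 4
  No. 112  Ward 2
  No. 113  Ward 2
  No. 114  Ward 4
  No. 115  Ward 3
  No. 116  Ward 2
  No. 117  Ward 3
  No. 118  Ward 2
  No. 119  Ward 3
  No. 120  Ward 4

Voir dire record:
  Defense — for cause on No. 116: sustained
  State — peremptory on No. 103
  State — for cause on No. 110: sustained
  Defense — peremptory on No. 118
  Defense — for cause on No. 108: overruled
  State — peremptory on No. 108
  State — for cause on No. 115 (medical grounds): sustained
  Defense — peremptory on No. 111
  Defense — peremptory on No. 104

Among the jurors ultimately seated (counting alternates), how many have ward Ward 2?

Removed: #103, #104, #108, #110, #111, #115, #116, #118.
Seated (10 incl. alternates): #102, #105, #106, #107, #109, #112, #113, #114, #117, #119.
Of those, in Ward 2: #102, #112, #113 → 3.

3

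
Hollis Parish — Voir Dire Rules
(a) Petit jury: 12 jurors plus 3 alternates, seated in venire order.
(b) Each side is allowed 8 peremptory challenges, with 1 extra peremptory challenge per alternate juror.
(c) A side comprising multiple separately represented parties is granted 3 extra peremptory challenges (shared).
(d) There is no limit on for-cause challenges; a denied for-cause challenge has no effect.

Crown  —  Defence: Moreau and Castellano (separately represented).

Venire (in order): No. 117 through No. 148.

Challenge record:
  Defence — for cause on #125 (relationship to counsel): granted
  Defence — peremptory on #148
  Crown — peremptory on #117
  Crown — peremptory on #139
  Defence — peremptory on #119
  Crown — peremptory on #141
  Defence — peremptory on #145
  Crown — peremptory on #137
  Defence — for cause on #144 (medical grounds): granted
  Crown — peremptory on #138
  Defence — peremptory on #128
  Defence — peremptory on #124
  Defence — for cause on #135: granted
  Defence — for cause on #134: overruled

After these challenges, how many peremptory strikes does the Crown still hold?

6

Crown allotment: 8 base + 1 × 3 alternates = 11.
Crown peremptories used: #117, #139, #141, #137, #138 — 5.
Remaining: 11 − 5 = 6.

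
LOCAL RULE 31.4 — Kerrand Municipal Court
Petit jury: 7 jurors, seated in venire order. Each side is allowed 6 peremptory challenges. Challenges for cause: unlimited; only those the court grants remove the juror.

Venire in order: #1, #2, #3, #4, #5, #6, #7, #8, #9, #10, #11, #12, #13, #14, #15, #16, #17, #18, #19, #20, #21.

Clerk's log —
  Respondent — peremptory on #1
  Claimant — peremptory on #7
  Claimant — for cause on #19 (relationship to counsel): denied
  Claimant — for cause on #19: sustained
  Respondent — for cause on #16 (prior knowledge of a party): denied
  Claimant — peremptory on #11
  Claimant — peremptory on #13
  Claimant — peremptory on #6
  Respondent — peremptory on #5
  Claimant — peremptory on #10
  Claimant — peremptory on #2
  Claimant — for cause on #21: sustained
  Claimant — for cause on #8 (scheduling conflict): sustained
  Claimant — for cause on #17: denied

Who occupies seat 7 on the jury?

Removed: #1, #2, #5, #6, #7, #8, #10, #11, #13, #19, #21. (#16, #17 stay — for-cause denied.)
Filling seats in venire order through position 7: #3, #4, #9, #12, #14, #15, #16.
So seat 7 is #16.

16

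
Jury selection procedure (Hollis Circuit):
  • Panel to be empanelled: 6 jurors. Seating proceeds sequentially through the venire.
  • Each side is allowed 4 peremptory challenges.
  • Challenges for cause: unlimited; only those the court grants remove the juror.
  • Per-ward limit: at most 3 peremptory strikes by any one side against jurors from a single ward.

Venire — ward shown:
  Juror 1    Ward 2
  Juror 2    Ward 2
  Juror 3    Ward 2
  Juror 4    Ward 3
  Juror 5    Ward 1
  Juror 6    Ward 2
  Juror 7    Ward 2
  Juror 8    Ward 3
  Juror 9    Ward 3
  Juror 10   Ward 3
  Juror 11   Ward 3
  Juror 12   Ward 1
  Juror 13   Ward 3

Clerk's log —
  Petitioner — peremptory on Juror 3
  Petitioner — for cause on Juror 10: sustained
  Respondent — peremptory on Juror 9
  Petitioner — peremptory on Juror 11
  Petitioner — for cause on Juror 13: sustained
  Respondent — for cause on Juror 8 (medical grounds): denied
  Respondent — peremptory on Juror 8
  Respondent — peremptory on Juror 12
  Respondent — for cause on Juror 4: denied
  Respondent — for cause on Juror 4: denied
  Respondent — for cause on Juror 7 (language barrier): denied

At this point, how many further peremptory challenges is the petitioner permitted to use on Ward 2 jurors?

2

Petitioner peremptories so far: #3, #11 — 2 of 4 used, 2 left overall.
Against Ward 2: #3 — 1 used; per-ward cap 3 leaves 2.
Binding limit: min(2, 2) = 2.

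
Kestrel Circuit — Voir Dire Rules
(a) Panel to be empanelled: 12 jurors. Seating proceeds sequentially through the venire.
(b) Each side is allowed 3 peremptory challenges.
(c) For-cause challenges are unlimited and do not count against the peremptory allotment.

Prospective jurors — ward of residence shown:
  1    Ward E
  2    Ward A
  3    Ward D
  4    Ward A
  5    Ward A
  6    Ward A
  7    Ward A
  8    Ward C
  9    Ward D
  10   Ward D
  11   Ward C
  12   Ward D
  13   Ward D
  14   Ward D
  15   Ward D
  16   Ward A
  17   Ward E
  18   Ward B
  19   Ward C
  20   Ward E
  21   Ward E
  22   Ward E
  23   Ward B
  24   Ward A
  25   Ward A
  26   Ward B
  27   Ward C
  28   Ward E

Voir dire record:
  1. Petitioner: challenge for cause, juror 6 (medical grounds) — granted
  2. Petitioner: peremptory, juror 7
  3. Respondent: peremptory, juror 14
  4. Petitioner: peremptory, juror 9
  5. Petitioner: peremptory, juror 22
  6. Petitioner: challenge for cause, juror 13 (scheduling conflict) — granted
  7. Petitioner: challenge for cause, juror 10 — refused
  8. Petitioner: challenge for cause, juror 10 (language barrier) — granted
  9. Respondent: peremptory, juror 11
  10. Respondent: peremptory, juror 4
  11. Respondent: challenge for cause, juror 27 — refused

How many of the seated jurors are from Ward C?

Removed: #4, #6, #7, #9, #10, #11, #13, #14, #22.
Seated jurors 1–12: #1, #2, #3, #5, #8, #12, #15, #16, #17, #18, #19, #20.
Of those, in Ward C: #8, #19 → 2.

2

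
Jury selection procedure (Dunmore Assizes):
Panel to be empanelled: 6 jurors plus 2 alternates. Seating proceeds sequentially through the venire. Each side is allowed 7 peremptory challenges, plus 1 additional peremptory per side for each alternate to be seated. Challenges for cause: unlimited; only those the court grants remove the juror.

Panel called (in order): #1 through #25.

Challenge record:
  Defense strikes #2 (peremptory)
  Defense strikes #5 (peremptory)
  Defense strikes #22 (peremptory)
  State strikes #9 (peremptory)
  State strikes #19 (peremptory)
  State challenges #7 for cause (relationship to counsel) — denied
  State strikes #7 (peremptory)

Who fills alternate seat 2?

12

Removed: #2, #5, #7, #9, #19, #22.
Seating in order: seats 1–6 → #1, #3, #4, #6, #8, #10; alternates → #11, #12.
So alternate 2 is #12.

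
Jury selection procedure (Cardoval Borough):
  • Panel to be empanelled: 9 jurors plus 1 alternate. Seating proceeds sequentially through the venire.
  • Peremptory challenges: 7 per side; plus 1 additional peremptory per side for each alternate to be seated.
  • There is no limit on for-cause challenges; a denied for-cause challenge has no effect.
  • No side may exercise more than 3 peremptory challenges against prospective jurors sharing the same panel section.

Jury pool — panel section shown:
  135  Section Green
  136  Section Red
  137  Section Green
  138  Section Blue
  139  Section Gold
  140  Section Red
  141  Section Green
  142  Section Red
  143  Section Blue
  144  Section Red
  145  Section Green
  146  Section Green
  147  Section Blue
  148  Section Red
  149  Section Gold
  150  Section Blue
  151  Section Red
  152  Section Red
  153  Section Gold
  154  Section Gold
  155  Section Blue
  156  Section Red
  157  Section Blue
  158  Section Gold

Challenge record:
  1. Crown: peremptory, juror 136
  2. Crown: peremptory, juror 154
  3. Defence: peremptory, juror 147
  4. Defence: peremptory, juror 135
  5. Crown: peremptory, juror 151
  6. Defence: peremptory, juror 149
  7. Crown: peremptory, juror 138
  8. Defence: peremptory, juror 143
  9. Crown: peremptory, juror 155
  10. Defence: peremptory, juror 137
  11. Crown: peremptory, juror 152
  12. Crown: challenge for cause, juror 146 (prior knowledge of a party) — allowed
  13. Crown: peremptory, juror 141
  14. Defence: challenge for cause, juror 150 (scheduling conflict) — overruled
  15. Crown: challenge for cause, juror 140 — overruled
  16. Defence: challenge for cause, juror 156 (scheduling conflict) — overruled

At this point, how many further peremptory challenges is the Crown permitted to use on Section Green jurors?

Crown peremptories so far: #136, #154, #151, #138, #155, #152, #141 — 7 of 8 used, 1 left overall.
Against Section Green: #141 — 1 used; per-section cap 3 leaves 2.
Binding limit: min(1, 2) = 1.

1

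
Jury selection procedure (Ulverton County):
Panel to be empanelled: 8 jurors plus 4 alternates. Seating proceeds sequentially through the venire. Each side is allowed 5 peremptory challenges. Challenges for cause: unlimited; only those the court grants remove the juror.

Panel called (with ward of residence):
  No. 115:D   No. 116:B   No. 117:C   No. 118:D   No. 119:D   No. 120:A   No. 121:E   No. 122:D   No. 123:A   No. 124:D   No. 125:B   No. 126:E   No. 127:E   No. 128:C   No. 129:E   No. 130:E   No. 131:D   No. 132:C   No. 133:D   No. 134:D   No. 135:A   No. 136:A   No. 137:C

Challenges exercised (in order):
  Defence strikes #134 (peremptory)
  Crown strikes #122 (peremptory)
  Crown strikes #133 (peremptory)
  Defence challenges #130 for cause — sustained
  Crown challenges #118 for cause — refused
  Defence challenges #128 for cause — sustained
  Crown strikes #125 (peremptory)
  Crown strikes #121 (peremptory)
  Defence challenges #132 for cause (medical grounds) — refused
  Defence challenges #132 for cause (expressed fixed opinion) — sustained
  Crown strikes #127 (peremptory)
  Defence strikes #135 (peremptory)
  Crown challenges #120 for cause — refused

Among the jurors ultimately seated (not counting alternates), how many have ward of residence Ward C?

Removed: #121, #122, #125, #127, #128, #130, #132, #133, #134, #135.
Seated jurors 1–8: #115, #116, #117, #118, #119, #120, #123, #124 (alternates #126, #129, #131, #136 not counted).
Of those, in Ward C: #117 → 1.

1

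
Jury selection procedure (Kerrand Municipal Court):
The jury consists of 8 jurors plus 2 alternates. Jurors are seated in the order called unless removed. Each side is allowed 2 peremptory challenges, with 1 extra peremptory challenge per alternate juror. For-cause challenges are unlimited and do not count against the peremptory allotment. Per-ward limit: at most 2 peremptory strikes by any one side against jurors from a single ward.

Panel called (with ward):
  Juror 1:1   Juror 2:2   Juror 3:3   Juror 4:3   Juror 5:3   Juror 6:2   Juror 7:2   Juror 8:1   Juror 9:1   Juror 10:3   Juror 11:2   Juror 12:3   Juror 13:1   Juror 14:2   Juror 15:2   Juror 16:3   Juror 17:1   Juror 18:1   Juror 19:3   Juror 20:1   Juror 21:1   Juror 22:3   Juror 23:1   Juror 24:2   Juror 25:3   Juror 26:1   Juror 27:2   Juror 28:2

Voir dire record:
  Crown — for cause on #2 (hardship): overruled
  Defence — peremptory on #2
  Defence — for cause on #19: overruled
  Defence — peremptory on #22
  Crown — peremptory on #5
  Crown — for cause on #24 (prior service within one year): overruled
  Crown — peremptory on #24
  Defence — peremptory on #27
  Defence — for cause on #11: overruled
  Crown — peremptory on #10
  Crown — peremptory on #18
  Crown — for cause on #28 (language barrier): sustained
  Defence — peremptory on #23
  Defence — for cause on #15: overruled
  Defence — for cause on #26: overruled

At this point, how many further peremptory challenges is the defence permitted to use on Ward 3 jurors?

0

Defence peremptories so far: #2, #22, #27, #23 — 4 of 4 used, 0 left overall.
Against Ward 3: #22 — 1 used; per-ward cap 2 leaves 1.
Binding limit: min(0, 1) = 0.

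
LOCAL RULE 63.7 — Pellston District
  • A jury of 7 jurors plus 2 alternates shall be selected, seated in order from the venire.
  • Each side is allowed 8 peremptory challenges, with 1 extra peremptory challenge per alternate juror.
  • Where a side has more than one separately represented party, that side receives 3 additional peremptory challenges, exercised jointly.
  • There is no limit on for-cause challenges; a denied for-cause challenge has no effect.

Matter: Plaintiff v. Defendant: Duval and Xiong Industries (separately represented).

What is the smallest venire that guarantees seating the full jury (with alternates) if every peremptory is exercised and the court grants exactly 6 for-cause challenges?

Seats to fill: 7 + 2 alternates = 9.
Peremptories — Plaintiff: 8 + 1×2 = 10; Defendant: 8 + 1×2 + 3 = 13; total 23.
For-cause removals: 6.
Minimum venire: 9 + 23 + 6 = 38.

38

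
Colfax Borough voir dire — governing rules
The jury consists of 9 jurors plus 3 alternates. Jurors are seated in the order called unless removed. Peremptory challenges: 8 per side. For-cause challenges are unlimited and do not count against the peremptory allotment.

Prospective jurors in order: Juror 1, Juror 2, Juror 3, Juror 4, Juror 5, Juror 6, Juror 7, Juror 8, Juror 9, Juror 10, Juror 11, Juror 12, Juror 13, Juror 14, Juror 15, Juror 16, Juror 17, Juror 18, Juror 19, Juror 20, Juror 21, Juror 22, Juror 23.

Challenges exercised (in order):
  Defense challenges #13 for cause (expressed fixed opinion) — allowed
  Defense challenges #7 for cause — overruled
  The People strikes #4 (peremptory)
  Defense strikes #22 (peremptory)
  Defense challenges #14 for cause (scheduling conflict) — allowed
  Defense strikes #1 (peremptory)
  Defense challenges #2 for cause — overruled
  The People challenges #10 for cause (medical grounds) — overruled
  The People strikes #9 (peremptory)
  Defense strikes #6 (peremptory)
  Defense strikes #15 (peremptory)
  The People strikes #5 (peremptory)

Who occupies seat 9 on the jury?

Removed: #1, #4, #5, #6, #9, #13, #14, #15, #22. (#2, #7, #10 stay — for-cause denied.)
Seating in order: seats 1–9 → #2, #3, #7, #8, #10, #11, #12, #16, #17; alternates → #18, #19, #20.
So seat 9 is #17.

17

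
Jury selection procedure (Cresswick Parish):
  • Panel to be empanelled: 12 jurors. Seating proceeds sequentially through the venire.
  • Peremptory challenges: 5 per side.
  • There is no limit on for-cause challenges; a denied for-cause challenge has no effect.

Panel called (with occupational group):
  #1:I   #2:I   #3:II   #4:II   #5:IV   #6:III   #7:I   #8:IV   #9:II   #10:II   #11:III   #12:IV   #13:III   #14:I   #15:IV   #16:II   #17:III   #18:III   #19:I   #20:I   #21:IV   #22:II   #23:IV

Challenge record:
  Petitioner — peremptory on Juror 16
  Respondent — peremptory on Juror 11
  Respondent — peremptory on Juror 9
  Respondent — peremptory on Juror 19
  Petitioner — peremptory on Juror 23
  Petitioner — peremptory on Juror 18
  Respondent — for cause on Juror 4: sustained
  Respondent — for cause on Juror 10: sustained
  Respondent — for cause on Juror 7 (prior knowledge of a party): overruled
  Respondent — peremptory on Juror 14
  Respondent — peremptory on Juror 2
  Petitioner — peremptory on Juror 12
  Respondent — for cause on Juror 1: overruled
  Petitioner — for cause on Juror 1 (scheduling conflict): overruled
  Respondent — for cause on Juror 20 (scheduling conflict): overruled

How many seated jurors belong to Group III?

Removed: #2, #4, #9, #10, #11, #12, #14, #16, #18, #19, #23.
Seated jurors 1–12: #1, #3, #5, #6, #7, #8, #13, #15, #17, #20, #21, #22.
Of those, in Group III: #6, #13, #17 → 3.

3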